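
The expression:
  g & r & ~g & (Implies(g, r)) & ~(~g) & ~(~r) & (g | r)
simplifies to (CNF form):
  False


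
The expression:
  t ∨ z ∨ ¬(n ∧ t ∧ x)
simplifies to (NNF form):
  True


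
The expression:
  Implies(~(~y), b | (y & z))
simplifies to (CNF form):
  b | z | ~y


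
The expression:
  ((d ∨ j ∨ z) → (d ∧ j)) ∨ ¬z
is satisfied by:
  {j: True, d: True, z: False}
  {j: True, d: False, z: False}
  {d: True, j: False, z: False}
  {j: False, d: False, z: False}
  {z: True, j: True, d: True}


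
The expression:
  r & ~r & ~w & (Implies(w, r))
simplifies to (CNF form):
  False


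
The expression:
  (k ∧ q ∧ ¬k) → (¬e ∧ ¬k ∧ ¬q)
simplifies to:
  True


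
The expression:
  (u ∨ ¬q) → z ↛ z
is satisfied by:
  {q: True, u: False}


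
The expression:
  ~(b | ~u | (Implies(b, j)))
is never true.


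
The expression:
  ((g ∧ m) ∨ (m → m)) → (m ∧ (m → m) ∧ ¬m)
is never true.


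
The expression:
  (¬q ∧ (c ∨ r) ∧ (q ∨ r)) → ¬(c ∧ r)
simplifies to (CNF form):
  q ∨ ¬c ∨ ¬r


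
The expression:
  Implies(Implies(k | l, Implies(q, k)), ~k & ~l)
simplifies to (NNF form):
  ~k & (q | ~l)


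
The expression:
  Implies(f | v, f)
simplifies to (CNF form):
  f | ~v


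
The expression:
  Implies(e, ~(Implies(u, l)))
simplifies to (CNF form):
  (u | ~e) & (~e | ~l)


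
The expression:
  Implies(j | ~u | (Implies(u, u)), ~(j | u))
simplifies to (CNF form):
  ~j & ~u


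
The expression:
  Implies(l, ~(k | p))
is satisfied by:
  {k: False, l: False, p: False}
  {p: True, k: False, l: False}
  {k: True, p: False, l: False}
  {p: True, k: True, l: False}
  {l: True, p: False, k: False}


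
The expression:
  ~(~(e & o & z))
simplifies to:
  e & o & z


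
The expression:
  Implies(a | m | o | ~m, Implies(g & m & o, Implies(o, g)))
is always true.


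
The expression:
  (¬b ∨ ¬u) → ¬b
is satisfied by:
  {u: True, b: False}
  {b: False, u: False}
  {b: True, u: True}


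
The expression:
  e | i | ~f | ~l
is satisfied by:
  {i: True, e: True, l: False, f: False}
  {i: True, l: False, e: False, f: False}
  {e: True, i: False, l: False, f: False}
  {i: False, l: False, e: False, f: False}
  {f: True, i: True, e: True, l: False}
  {f: True, i: True, l: False, e: False}
  {f: True, e: True, i: False, l: False}
  {f: True, i: False, l: False, e: False}
  {i: True, l: True, e: True, f: False}
  {i: True, l: True, f: False, e: False}
  {l: True, e: True, f: False, i: False}
  {l: True, f: False, e: False, i: False}
  {i: True, l: True, f: True, e: True}
  {i: True, l: True, f: True, e: False}
  {l: True, f: True, e: True, i: False}


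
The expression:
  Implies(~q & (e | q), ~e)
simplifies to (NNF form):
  q | ~e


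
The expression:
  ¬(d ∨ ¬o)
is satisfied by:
  {o: True, d: False}


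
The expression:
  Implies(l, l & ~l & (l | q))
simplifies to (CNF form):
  ~l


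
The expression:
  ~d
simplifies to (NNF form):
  ~d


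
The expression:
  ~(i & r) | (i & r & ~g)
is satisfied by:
  {g: False, i: False, r: False}
  {r: True, g: False, i: False}
  {i: True, g: False, r: False}
  {r: True, i: True, g: False}
  {g: True, r: False, i: False}
  {r: True, g: True, i: False}
  {i: True, g: True, r: False}


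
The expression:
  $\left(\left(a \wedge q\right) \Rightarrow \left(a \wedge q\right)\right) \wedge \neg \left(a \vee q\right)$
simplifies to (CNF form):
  $\neg a \wedge \neg q$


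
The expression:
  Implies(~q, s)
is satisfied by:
  {q: True, s: True}
  {q: True, s: False}
  {s: True, q: False}


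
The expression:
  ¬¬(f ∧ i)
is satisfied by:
  {i: True, f: True}


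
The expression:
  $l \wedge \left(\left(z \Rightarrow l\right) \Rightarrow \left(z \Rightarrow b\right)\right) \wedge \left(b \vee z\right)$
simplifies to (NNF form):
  $b \wedge l$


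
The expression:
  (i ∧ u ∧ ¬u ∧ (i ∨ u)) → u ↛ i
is always true.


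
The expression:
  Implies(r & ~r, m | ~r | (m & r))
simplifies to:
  True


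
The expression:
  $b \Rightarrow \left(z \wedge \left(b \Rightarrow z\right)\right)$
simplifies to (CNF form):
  $z \vee \neg b$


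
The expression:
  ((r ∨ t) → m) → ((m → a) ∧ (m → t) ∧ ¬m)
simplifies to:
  ¬m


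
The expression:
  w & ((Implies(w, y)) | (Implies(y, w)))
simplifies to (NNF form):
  w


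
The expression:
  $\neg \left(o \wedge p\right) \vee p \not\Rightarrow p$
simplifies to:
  $\neg o \vee \neg p$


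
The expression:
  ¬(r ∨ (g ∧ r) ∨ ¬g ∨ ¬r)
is never true.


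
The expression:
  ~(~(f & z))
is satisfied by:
  {z: True, f: True}


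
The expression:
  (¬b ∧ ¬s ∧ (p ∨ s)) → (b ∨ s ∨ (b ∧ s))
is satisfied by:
  {b: True, s: True, p: False}
  {b: True, p: False, s: False}
  {s: True, p: False, b: False}
  {s: False, p: False, b: False}
  {b: True, s: True, p: True}
  {b: True, p: True, s: False}
  {s: True, p: True, b: False}


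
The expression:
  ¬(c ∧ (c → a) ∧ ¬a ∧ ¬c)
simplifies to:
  True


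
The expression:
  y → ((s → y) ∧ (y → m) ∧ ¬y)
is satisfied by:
  {y: False}


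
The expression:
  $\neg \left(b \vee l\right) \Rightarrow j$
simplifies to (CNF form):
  $b \vee j \vee l$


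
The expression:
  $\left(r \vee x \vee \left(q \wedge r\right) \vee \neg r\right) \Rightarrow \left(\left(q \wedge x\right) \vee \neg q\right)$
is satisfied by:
  {x: True, q: False}
  {q: False, x: False}
  {q: True, x: True}


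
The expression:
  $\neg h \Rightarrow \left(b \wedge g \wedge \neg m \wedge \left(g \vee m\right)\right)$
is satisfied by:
  {b: True, h: True, g: True, m: False}
  {b: True, h: True, g: False, m: False}
  {h: True, g: True, m: False, b: False}
  {h: True, g: False, m: False, b: False}
  {b: True, h: True, m: True, g: True}
  {b: True, h: True, m: True, g: False}
  {h: True, m: True, g: True, b: False}
  {h: True, m: True, g: False, b: False}
  {b: True, m: False, g: True, h: False}


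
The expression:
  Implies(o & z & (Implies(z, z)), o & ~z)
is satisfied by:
  {o: False, z: False}
  {z: True, o: False}
  {o: True, z: False}


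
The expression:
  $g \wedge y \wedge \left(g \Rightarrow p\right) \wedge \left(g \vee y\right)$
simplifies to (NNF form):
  $g \wedge p \wedge y$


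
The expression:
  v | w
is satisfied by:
  {v: True, w: True}
  {v: True, w: False}
  {w: True, v: False}


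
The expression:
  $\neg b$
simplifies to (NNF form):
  $\neg b$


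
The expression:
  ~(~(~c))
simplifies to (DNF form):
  ~c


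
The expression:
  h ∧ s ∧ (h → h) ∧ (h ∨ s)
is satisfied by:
  {h: True, s: True}


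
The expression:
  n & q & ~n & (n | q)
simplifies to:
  False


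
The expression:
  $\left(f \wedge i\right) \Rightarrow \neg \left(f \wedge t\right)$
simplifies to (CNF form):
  $\neg f \vee \neg i \vee \neg t$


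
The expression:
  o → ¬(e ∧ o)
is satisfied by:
  {e: False, o: False}
  {o: True, e: False}
  {e: True, o: False}


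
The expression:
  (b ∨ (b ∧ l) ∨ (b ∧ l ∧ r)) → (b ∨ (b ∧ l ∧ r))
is always true.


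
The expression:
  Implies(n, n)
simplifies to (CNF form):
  True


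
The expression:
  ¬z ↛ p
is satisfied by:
  {p: False, z: False}


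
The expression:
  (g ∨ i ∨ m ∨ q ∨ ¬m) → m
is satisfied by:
  {m: True}


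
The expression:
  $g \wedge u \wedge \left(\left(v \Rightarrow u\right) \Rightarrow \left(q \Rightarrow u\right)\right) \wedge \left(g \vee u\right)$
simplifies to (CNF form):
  $g \wedge u$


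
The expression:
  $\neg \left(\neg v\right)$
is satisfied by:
  {v: True}


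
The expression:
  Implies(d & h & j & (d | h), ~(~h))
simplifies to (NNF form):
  True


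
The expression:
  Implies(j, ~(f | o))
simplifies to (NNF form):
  ~j | (~f & ~o)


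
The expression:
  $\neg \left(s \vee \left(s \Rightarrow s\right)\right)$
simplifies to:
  $\text{False}$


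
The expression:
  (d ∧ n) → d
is always true.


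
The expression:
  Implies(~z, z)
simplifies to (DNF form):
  z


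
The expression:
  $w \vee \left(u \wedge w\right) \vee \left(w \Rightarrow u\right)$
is always true.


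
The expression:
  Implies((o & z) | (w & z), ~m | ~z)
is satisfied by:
  {o: False, w: False, m: False, z: False}
  {w: True, z: False, o: False, m: False}
  {o: True, z: False, w: False, m: False}
  {w: True, o: True, z: False, m: False}
  {z: True, o: False, w: False, m: False}
  {z: True, w: True, o: False, m: False}
  {z: True, o: True, w: False, m: False}
  {z: True, w: True, o: True, m: False}
  {m: True, z: False, o: False, w: False}
  {m: True, w: True, z: False, o: False}
  {m: True, o: True, z: False, w: False}
  {m: True, w: True, o: True, z: False}
  {m: True, z: True, o: False, w: False}


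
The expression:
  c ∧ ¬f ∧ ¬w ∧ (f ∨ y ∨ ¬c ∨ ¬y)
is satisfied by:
  {c: True, w: False, f: False}


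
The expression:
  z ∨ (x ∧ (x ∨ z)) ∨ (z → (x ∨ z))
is always true.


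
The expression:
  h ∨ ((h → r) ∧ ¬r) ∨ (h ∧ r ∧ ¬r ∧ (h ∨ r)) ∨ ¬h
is always true.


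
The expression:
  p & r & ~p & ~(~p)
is never true.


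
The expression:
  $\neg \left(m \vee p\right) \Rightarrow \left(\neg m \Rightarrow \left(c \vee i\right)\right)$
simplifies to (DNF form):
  $c \vee i \vee m \vee p$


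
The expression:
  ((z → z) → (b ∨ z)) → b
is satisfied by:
  {b: True, z: False}
  {z: False, b: False}
  {z: True, b: True}


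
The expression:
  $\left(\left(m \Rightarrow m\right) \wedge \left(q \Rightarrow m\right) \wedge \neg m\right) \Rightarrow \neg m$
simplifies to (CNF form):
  $\text{True}$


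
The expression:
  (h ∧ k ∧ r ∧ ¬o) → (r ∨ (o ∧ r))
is always true.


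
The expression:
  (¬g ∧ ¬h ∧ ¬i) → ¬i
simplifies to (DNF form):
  True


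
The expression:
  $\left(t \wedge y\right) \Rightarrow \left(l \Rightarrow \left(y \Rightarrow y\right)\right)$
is always true.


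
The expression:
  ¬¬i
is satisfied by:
  {i: True}


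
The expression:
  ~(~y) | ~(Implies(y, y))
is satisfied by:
  {y: True}


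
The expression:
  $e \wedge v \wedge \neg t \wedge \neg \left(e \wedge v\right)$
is never true.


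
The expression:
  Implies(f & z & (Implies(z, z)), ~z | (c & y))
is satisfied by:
  {y: True, c: True, z: False, f: False}
  {y: True, c: False, z: False, f: False}
  {c: True, y: False, z: False, f: False}
  {y: False, c: False, z: False, f: False}
  {f: True, y: True, c: True, z: False}
  {f: True, y: True, c: False, z: False}
  {f: True, c: True, y: False, z: False}
  {f: True, c: False, y: False, z: False}
  {y: True, z: True, c: True, f: False}
  {y: True, z: True, c: False, f: False}
  {z: True, c: True, y: False, f: False}
  {z: True, y: False, c: False, f: False}
  {f: True, y: True, z: True, c: True}


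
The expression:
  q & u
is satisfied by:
  {u: True, q: True}


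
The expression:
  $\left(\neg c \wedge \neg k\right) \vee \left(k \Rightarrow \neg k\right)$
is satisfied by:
  {k: False}


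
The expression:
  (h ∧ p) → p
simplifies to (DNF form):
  True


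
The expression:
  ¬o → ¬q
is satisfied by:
  {o: True, q: False}
  {q: False, o: False}
  {q: True, o: True}


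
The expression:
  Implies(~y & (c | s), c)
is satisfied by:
  {y: True, c: True, s: False}
  {y: True, s: False, c: False}
  {c: True, s: False, y: False}
  {c: False, s: False, y: False}
  {y: True, c: True, s: True}
  {y: True, s: True, c: False}
  {c: True, s: True, y: False}


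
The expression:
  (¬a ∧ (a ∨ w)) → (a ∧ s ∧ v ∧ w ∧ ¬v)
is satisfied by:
  {a: True, w: False}
  {w: False, a: False}
  {w: True, a: True}


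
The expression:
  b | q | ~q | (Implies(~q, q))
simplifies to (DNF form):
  True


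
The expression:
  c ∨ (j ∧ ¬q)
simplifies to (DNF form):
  c ∨ (j ∧ ¬q)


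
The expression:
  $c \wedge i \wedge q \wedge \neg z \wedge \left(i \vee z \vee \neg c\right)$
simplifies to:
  $c \wedge i \wedge q \wedge \neg z$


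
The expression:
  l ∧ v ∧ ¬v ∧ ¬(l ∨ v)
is never true.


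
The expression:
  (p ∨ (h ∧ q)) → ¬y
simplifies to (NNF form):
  (¬h ∧ ¬p) ∨ (¬p ∧ ¬q) ∨ ¬y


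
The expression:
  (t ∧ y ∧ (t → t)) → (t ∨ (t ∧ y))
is always true.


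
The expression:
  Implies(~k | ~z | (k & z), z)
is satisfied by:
  {z: True}


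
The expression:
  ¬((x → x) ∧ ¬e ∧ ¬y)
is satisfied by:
  {y: True, e: True}
  {y: True, e: False}
  {e: True, y: False}


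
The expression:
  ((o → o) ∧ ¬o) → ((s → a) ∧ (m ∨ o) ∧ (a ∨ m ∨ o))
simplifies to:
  o ∨ (a ∧ m) ∨ (m ∧ ¬s)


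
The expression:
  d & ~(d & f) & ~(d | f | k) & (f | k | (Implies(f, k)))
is never true.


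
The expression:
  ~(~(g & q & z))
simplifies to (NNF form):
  g & q & z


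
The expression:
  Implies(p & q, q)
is always true.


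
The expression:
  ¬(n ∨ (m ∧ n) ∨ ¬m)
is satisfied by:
  {m: True, n: False}


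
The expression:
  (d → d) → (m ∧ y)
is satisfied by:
  {m: True, y: True}


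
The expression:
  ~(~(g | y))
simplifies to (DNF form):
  g | y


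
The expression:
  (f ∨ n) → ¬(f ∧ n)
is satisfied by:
  {n: False, f: False}
  {f: True, n: False}
  {n: True, f: False}


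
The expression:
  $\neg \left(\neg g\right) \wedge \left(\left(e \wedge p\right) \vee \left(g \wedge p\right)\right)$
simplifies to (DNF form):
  $g \wedge p$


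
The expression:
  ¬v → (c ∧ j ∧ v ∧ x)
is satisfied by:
  {v: True}


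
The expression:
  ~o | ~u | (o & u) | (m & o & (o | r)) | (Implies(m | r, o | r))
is always true.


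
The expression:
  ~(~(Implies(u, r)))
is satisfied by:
  {r: True, u: False}
  {u: False, r: False}
  {u: True, r: True}


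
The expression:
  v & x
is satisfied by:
  {x: True, v: True}


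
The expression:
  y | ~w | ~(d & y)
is always true.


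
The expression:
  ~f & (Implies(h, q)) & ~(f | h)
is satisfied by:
  {h: False, f: False}


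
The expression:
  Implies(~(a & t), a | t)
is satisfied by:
  {a: True, t: True}
  {a: True, t: False}
  {t: True, a: False}


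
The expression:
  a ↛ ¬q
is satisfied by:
  {a: True, q: True}


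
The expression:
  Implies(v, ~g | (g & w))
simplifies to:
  w | ~g | ~v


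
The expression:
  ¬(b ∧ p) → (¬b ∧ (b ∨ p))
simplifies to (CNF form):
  p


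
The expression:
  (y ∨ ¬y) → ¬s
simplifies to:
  ¬s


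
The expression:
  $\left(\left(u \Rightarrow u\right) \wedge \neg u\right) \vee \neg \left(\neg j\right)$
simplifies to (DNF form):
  $j \vee \neg u$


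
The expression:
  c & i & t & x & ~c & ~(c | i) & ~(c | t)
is never true.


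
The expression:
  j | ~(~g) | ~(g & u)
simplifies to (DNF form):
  True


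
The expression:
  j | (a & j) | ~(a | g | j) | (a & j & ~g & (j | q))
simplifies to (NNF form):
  j | (~a & ~g)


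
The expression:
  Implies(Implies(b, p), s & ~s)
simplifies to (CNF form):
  b & ~p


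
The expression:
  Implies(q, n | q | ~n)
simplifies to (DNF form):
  True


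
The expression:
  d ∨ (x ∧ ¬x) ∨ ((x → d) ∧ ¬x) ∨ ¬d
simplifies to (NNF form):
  True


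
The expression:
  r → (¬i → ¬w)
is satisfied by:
  {i: True, w: False, r: False}
  {w: False, r: False, i: False}
  {i: True, r: True, w: False}
  {r: True, w: False, i: False}
  {i: True, w: True, r: False}
  {w: True, i: False, r: False}
  {i: True, r: True, w: True}


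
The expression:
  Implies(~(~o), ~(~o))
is always true.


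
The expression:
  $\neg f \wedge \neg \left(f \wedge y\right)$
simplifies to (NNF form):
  $\neg f$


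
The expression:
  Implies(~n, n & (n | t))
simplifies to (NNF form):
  n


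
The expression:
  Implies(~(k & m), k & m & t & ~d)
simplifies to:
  k & m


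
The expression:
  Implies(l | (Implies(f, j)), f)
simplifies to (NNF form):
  f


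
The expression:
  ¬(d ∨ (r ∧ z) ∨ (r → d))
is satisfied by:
  {r: True, d: False, z: False}


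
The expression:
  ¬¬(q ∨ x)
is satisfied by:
  {x: True, q: True}
  {x: True, q: False}
  {q: True, x: False}


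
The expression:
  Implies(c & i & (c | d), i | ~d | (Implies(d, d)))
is always true.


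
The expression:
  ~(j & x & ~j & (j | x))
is always true.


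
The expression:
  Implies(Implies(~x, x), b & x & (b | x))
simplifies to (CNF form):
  b | ~x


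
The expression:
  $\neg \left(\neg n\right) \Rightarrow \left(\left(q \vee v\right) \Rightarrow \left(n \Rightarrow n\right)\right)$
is always true.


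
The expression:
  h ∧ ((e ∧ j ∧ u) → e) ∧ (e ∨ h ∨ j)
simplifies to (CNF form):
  h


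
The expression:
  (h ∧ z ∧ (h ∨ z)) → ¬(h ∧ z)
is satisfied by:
  {h: False, z: False}
  {z: True, h: False}
  {h: True, z: False}


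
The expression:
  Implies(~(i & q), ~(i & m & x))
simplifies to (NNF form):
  q | ~i | ~m | ~x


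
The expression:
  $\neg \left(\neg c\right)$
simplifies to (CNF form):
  $c$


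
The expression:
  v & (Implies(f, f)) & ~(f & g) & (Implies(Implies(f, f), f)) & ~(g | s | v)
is never true.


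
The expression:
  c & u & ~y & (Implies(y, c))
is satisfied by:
  {c: True, u: True, y: False}


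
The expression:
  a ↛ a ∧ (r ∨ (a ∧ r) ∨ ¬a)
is never true.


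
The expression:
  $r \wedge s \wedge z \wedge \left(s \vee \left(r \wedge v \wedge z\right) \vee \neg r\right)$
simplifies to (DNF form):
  $r \wedge s \wedge z$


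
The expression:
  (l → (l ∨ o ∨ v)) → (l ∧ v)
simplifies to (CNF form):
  l ∧ v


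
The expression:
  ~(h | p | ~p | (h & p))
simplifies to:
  False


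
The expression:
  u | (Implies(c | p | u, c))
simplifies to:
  c | u | ~p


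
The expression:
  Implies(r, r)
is always true.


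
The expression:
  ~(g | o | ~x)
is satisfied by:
  {x: True, g: False, o: False}


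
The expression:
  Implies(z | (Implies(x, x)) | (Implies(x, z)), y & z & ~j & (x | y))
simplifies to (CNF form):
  y & z & ~j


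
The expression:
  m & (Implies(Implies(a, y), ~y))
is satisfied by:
  {m: True, y: False}


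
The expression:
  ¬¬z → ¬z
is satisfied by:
  {z: False}


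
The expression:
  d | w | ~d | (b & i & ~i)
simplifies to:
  True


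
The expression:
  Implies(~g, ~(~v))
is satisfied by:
  {v: True, g: True}
  {v: True, g: False}
  {g: True, v: False}


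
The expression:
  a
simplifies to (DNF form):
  a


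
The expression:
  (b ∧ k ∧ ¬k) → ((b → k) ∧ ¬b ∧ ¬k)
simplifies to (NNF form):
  True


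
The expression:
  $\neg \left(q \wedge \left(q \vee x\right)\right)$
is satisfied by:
  {q: False}


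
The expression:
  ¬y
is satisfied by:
  {y: False}


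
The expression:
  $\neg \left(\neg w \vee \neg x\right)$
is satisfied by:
  {w: True, x: True}


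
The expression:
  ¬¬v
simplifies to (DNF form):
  v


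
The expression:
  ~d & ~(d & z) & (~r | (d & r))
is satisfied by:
  {d: False, r: False}


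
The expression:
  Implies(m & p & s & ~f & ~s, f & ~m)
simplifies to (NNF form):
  True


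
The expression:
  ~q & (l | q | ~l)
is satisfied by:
  {q: False}


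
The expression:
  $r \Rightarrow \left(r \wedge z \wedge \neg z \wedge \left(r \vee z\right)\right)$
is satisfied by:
  {r: False}


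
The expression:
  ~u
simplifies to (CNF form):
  ~u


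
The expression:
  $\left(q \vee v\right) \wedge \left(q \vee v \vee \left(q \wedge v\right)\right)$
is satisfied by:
  {q: True, v: True}
  {q: True, v: False}
  {v: True, q: False}


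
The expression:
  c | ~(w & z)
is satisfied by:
  {c: True, w: False, z: False}
  {w: False, z: False, c: False}
  {c: True, z: True, w: False}
  {z: True, w: False, c: False}
  {c: True, w: True, z: False}
  {w: True, c: False, z: False}
  {c: True, z: True, w: True}


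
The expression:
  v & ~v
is never true.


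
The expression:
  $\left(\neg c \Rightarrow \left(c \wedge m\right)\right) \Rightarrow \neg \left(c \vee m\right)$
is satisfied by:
  {c: False}


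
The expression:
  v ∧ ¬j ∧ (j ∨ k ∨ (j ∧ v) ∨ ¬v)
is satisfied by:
  {k: True, v: True, j: False}


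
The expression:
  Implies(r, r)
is always true.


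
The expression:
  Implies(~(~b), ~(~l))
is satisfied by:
  {l: True, b: False}
  {b: False, l: False}
  {b: True, l: True}


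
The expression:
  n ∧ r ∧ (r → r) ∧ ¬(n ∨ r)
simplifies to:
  False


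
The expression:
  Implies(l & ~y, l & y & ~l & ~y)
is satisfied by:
  {y: True, l: False}
  {l: False, y: False}
  {l: True, y: True}


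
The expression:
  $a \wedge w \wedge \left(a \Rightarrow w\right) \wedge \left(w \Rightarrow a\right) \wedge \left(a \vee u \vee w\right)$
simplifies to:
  $a \wedge w$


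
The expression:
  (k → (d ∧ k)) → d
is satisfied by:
  {d: True, k: True}
  {d: True, k: False}
  {k: True, d: False}


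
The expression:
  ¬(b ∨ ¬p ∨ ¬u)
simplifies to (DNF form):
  p ∧ u ∧ ¬b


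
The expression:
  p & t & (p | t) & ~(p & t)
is never true.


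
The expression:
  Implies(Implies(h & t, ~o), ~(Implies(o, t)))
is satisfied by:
  {h: True, o: True, t: False}
  {o: True, t: False, h: False}
  {t: True, h: True, o: True}


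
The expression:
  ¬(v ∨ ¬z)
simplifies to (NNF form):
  z ∧ ¬v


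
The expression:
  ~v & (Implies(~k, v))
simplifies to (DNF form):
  k & ~v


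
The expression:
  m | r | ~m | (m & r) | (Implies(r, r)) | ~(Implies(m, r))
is always true.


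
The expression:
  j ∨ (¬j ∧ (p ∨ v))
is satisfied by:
  {v: True, p: True, j: True}
  {v: True, p: True, j: False}
  {v: True, j: True, p: False}
  {v: True, j: False, p: False}
  {p: True, j: True, v: False}
  {p: True, j: False, v: False}
  {j: True, p: False, v: False}


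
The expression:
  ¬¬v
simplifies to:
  v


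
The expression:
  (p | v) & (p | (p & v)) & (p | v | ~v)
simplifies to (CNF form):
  p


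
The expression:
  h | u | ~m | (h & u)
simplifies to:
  h | u | ~m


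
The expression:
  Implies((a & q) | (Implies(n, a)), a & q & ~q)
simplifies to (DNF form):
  n & ~a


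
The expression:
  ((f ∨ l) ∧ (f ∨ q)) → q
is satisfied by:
  {q: True, f: False}
  {f: False, q: False}
  {f: True, q: True}


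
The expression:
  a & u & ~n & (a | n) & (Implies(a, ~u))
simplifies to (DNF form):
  False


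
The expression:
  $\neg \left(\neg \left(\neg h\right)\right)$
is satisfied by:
  {h: False}


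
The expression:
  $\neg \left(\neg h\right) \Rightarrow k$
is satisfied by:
  {k: True, h: False}
  {h: False, k: False}
  {h: True, k: True}


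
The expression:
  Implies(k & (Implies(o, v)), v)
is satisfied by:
  {o: True, v: True, k: False}
  {o: True, k: False, v: False}
  {v: True, k: False, o: False}
  {v: False, k: False, o: False}
  {o: True, v: True, k: True}
  {o: True, k: True, v: False}
  {v: True, k: True, o: False}


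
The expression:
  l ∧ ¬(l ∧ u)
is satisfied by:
  {l: True, u: False}


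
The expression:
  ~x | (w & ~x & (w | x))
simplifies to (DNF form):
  ~x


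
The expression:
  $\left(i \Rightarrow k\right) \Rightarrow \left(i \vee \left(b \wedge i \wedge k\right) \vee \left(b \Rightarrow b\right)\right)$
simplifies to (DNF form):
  $\text{True}$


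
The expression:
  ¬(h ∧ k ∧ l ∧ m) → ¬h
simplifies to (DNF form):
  (k ∧ l ∧ m) ∨ ¬h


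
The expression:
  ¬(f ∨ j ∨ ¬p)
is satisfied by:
  {p: True, f: False, j: False}


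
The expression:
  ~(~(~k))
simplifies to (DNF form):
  ~k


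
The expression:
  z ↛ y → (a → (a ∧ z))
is always true.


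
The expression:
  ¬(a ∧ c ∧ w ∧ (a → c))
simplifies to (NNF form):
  ¬a ∨ ¬c ∨ ¬w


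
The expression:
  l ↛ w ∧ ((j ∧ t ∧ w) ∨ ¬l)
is never true.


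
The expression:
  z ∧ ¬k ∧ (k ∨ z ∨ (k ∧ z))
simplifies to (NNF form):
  z ∧ ¬k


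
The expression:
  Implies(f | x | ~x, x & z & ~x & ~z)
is never true.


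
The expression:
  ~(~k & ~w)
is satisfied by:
  {k: True, w: True}
  {k: True, w: False}
  {w: True, k: False}


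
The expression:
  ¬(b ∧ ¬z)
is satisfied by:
  {z: True, b: False}
  {b: False, z: False}
  {b: True, z: True}


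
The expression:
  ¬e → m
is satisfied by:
  {m: True, e: True}
  {m: True, e: False}
  {e: True, m: False}


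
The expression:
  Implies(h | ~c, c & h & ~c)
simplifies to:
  c & ~h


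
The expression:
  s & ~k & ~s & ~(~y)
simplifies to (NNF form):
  False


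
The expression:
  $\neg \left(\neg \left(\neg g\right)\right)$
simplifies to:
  $\neg g$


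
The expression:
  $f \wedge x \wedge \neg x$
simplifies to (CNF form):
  $\text{False}$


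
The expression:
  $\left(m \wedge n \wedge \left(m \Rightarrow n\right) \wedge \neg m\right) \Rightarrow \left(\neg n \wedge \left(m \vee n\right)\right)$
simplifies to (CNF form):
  $\text{True}$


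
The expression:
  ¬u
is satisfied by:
  {u: False}


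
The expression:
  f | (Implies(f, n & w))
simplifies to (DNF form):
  True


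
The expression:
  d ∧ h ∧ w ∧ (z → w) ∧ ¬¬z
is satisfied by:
  {h: True, z: True, w: True, d: True}


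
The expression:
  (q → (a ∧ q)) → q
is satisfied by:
  {q: True}


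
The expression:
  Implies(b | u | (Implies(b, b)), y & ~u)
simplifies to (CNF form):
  y & ~u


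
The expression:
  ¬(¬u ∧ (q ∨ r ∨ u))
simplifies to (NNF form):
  u ∨ (¬q ∧ ¬r)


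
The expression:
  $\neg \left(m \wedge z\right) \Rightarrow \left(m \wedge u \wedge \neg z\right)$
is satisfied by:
  {m: True, z: True, u: True}
  {m: True, z: True, u: False}
  {m: True, u: True, z: False}


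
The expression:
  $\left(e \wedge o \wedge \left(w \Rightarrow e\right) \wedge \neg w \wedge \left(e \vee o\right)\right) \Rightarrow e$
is always true.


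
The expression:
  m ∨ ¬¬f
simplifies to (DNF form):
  f ∨ m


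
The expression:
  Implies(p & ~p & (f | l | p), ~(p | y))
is always true.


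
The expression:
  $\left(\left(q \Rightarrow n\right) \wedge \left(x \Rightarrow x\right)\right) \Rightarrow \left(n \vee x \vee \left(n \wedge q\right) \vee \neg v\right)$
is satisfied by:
  {n: True, x: True, q: True, v: False}
  {n: True, x: True, v: False, q: False}
  {n: True, q: True, v: False, x: False}
  {n: True, v: False, q: False, x: False}
  {x: True, q: True, v: False, n: False}
  {x: True, v: False, q: False, n: False}
  {q: True, x: False, v: False, n: False}
  {x: False, v: False, q: False, n: False}
  {x: True, n: True, v: True, q: True}
  {x: True, n: True, v: True, q: False}
  {n: True, v: True, q: True, x: False}
  {n: True, v: True, x: False, q: False}
  {q: True, v: True, x: True, n: False}
  {v: True, x: True, n: False, q: False}
  {v: True, q: True, n: False, x: False}


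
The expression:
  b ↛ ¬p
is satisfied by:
  {p: True, b: True}


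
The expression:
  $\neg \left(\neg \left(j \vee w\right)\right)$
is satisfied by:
  {w: True, j: True}
  {w: True, j: False}
  {j: True, w: False}


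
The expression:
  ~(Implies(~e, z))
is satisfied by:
  {e: False, z: False}


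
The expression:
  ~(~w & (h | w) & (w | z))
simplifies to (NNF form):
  w | ~h | ~z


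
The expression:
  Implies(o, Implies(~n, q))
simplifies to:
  n | q | ~o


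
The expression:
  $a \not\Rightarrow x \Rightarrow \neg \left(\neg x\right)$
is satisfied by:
  {x: True, a: False}
  {a: False, x: False}
  {a: True, x: True}


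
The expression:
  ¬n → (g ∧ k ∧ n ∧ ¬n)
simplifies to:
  n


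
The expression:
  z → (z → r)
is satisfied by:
  {r: True, z: False}
  {z: False, r: False}
  {z: True, r: True}


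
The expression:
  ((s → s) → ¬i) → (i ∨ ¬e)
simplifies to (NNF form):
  i ∨ ¬e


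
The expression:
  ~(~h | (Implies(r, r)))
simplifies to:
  False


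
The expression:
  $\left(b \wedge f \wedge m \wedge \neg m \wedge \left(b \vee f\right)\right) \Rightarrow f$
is always true.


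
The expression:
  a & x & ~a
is never true.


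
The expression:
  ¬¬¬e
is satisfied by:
  {e: False}


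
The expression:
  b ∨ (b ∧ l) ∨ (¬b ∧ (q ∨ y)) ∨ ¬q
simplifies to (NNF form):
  True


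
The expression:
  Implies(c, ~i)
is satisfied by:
  {c: False, i: False}
  {i: True, c: False}
  {c: True, i: False}


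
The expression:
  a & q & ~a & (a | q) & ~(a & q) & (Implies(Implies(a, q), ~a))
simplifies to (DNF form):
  False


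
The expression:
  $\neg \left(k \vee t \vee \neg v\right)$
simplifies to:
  $v \wedge \neg k \wedge \neg t$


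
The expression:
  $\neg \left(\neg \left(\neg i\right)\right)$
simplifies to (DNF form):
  $\neg i$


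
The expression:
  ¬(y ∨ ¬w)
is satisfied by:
  {w: True, y: False}


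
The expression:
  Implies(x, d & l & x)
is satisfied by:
  {l: True, d: True, x: False}
  {l: True, d: False, x: False}
  {d: True, l: False, x: False}
  {l: False, d: False, x: False}
  {x: True, l: True, d: True}


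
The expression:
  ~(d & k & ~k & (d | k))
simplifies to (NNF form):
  True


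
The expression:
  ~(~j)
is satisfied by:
  {j: True}


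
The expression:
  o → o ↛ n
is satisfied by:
  {o: False, n: False}
  {n: True, o: False}
  {o: True, n: False}


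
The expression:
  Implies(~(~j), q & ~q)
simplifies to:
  ~j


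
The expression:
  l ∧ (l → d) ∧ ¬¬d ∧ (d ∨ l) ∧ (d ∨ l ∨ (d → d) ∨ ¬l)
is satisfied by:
  {d: True, l: True}


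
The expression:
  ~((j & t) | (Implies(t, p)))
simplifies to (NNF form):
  t & ~j & ~p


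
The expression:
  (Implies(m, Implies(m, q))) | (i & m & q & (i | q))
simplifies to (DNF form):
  q | ~m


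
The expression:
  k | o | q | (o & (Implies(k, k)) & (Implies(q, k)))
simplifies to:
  k | o | q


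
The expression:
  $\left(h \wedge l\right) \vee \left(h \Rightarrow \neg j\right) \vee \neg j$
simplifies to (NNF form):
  $l \vee \neg h \vee \neg j$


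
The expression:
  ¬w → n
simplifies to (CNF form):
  n ∨ w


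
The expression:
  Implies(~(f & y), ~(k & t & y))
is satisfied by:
  {f: True, k: False, t: False, y: False}
  {f: False, k: False, t: False, y: False}
  {y: True, f: True, k: False, t: False}
  {y: True, f: False, k: False, t: False}
  {t: True, f: True, k: False, y: False}
  {t: True, f: False, k: False, y: False}
  {y: True, t: True, f: True, k: False}
  {y: True, t: True, f: False, k: False}
  {k: True, f: True, y: False, t: False}
  {k: True, f: False, y: False, t: False}
  {y: True, k: True, f: True, t: False}
  {y: True, k: True, f: False, t: False}
  {t: True, k: True, f: True, y: False}
  {t: True, k: True, f: False, y: False}
  {t: True, k: True, y: True, f: True}


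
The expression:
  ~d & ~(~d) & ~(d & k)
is never true.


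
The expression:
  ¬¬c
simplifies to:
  c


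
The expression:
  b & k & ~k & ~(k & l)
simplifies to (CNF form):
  False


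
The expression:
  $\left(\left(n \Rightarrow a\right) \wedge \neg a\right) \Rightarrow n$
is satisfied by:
  {n: True, a: True}
  {n: True, a: False}
  {a: True, n: False}


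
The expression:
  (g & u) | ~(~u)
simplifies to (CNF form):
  u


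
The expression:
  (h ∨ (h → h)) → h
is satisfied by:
  {h: True}


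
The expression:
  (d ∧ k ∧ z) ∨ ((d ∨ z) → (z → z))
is always true.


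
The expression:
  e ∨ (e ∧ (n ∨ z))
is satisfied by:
  {e: True}


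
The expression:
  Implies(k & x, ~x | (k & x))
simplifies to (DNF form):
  True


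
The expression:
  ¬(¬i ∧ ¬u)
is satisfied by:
  {i: True, u: True}
  {i: True, u: False}
  {u: True, i: False}


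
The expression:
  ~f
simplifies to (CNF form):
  ~f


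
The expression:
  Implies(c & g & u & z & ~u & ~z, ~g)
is always true.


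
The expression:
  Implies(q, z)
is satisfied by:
  {z: True, q: False}
  {q: False, z: False}
  {q: True, z: True}


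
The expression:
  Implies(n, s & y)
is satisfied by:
  {y: True, s: True, n: False}
  {y: True, s: False, n: False}
  {s: True, y: False, n: False}
  {y: False, s: False, n: False}
  {y: True, n: True, s: True}


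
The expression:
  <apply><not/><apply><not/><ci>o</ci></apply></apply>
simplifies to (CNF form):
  <ci>o</ci>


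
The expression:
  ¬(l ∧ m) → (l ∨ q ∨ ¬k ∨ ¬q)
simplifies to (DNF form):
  True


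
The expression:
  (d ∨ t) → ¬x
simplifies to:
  (¬d ∧ ¬t) ∨ ¬x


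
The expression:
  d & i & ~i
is never true.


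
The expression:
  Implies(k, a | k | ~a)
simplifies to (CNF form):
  True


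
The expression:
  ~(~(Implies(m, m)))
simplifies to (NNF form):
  True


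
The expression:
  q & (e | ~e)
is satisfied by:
  {q: True}


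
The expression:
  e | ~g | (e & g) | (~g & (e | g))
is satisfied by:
  {e: True, g: False}
  {g: False, e: False}
  {g: True, e: True}


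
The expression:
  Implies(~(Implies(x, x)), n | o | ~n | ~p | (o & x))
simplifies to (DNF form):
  True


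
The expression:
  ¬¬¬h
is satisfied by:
  {h: False}


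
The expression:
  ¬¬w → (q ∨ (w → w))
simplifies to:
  True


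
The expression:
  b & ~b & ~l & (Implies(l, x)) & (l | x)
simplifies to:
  False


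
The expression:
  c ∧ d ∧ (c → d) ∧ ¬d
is never true.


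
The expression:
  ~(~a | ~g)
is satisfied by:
  {a: True, g: True}


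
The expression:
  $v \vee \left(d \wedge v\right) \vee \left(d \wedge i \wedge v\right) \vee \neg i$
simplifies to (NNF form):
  $v \vee \neg i$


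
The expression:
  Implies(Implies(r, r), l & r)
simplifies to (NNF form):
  l & r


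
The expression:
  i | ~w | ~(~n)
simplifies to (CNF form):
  i | n | ~w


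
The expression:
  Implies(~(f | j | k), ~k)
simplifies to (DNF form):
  True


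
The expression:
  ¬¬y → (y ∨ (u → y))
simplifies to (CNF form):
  True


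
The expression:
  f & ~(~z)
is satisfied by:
  {z: True, f: True}


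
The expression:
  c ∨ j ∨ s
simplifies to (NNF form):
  c ∨ j ∨ s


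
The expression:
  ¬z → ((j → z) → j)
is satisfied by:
  {z: True, j: True}
  {z: True, j: False}
  {j: True, z: False}


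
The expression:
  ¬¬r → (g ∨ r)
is always true.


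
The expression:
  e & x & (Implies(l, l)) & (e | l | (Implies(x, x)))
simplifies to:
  e & x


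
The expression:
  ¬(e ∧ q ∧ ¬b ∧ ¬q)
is always true.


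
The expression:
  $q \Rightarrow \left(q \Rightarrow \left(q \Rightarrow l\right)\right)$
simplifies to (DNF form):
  $l \vee \neg q$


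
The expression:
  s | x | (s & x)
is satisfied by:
  {x: True, s: True}
  {x: True, s: False}
  {s: True, x: False}


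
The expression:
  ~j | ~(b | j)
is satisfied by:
  {j: False}


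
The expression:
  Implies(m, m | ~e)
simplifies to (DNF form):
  True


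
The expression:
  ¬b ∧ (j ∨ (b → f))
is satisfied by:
  {b: False}


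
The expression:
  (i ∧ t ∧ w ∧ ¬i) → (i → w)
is always true.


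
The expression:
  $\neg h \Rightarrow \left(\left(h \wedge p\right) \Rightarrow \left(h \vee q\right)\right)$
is always true.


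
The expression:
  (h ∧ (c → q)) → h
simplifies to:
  True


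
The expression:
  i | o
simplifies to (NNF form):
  i | o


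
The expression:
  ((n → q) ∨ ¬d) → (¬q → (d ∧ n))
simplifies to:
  q ∨ (d ∧ n)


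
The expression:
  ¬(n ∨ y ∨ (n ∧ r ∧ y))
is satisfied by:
  {n: False, y: False}


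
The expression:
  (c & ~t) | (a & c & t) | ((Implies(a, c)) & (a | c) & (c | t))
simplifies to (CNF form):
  c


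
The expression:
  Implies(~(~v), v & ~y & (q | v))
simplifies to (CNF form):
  ~v | ~y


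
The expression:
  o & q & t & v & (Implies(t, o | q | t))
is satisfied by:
  {t: True, o: True, q: True, v: True}


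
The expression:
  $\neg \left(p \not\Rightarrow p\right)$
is always true.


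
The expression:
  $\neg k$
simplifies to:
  $\neg k$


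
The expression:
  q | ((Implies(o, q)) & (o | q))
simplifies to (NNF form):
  q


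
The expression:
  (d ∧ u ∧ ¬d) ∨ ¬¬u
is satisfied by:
  {u: True}


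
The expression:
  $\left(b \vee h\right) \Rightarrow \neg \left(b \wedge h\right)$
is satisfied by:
  {h: False, b: False}
  {b: True, h: False}
  {h: True, b: False}


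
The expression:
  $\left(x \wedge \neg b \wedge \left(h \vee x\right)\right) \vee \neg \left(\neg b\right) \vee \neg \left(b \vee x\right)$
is always true.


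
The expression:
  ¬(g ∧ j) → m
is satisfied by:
  {m: True, g: True, j: True}
  {m: True, g: True, j: False}
  {m: True, j: True, g: False}
  {m: True, j: False, g: False}
  {g: True, j: True, m: False}


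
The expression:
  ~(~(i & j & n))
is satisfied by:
  {i: True, j: True, n: True}


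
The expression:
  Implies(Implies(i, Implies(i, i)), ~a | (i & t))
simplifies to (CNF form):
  (i | ~a) & (t | ~a)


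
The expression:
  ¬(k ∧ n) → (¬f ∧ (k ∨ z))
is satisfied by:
  {k: True, n: True, z: True, f: False}
  {k: True, n: True, z: False, f: False}
  {k: True, z: True, n: False, f: False}
  {k: True, z: False, n: False, f: False}
  {n: True, z: True, k: False, f: False}
  {z: True, k: False, n: False, f: False}
  {f: True, k: True, n: True, z: True}
  {f: True, k: True, n: True, z: False}


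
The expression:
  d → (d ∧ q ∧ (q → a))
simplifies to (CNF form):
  (a ∨ ¬d) ∧ (q ∨ ¬d)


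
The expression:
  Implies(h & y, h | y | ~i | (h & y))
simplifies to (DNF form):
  True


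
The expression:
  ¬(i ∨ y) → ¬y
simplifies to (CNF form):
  True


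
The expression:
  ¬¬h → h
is always true.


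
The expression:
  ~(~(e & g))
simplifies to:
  e & g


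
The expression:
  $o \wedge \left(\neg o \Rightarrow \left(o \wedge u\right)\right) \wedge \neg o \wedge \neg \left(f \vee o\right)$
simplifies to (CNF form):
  $\text{False}$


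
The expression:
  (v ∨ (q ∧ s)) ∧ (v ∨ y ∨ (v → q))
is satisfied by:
  {q: True, v: True, s: True}
  {q: True, v: True, s: False}
  {v: True, s: True, q: False}
  {v: True, s: False, q: False}
  {q: True, s: True, v: False}
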